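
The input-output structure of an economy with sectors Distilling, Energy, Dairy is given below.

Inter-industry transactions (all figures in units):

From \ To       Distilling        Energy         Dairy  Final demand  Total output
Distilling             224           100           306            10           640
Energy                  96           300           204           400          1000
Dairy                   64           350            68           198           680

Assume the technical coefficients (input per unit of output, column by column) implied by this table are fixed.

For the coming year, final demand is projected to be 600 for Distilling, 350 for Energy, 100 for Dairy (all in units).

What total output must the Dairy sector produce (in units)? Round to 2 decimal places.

x_3 = 744.09

Technical coefficients a_ij = z_ij / X_j:
  a_11 = 224/640 = 0.35, a_21 = 96/640 = 0.15, a_31 = 64/640 = 0.10
  a_12 = 100/1000 = 0.10, a_22 = 300/1000 = 0.30, a_32 = 350/1000 = 0.35
  a_13 = 306/680 = 0.45, a_23 = 204/680 = 0.30, a_33 = 68/680 = 0.10
I − A =
  [   0.65    -0.10    -0.45]
  [  -0.15     0.70    -0.30]
  [  -0.10    -0.35     0.90]
Cofactors of I−A, C_ij = (−1)^(i+j)·(minor ij) (rows/columns in the sector order above):
  C_11 = (0.70)(0.90) − (-0.30)(-0.35) = 0.5250
  C_12 = −[(-0.15)(0.90) − (-0.30)(-0.10)] = 0.1650
  C_13 = (-0.15)(-0.35) − (0.70)(-0.10) = 0.1225
  C_21 = −[(-0.10)(0.90) − (-0.45)(-0.35)] = 0.2475
  C_22 = (0.65)(0.90) − (-0.45)(-0.10) = 0.5400
  C_23 = −[(0.65)(-0.35) − (-0.10)(-0.10)] = 0.2375
  C_31 = (-0.10)(-0.30) − (-0.45)(0.70) = 0.3450
  C_32 = −[(0.65)(-0.30) − (-0.45)(-0.15)] = 0.2625
  C_33 = (0.65)(0.70) − (-0.10)(-0.15) = 0.4400
det(I−A) = Σ_j (I−A)_1j·C_1j = (0.65)(0.5250) + (-0.10)(0.1650) + (-0.45)(0.1225) = 0.269625
adj(I−A) = Cᵀ =
  [ 0.5250   0.2475   0.3450]
  [ 0.1650   0.5400   0.2625]
  [ 0.1225   0.2375   0.4400]
(I − A)⁻¹ = adj(I−A) / det(I−A) ≈
  [   1.9471     0.9179     1.2796]
  [   0.6120     2.0028     0.9736]
  [   0.4543     0.8809     1.6319]
x = (I − A)⁻¹ d = adj(I−A)·d / det(I−A), with det(I−A) = 0.269625:
  x_1 = (0.5250·600 + 0.2475·350 + 0.3450·100) / 0.269625 = 436.125 / 0.269625 ≈ 1617.52
  x_2 = (0.1650·600 + 0.5400·350 + 0.2625·100) / 0.269625 = 314.25 / 0.269625 ≈ 1165.51
  x_3 = (0.1225·600 + 0.2375·350 + 0.4400·100) / 0.269625 = 200.625 / 0.269625 ≈ 744.09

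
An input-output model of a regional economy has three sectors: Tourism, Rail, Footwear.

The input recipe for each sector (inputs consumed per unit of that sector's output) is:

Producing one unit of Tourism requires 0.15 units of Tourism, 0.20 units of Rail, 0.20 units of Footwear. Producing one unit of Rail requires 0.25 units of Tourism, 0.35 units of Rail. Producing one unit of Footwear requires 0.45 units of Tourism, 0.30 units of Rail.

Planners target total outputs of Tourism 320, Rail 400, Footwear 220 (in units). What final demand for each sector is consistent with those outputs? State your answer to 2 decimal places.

d_T = 73.00, d_R = 130.00, d_F = 156.00

I − A =
  [   0.85    -0.25    -0.45]
  [  -0.20     0.65    -0.30]
  [  -0.20     0.00     1.00]
d = (I − A) x:
  d_T = (+0.85)·320 + (-0.25)·400 + (-0.45)·220 = 73.00
  d_R = (-0.20)·320 + (+0.65)·400 + (-0.30)·220 = 130.00
  d_F = (-0.20)·320 + (+0.00)·400 + (+1.00)·220 = 156.00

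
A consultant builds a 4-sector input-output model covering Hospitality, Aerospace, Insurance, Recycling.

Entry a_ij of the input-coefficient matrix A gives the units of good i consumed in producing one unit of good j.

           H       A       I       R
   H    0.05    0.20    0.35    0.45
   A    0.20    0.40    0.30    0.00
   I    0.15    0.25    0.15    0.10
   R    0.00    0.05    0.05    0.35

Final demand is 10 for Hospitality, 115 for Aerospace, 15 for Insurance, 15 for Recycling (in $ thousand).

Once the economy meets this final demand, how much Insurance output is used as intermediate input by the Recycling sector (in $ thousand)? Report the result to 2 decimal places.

z_IR = 5.88

I − A =
  [   0.95    -0.20    -0.35    -0.45]
  [  -0.20     0.60    -0.30     0.00]
  [  -0.15    -0.25     0.85    -0.10]
  [   0.00    -0.05    -0.05     0.65]
Compute the cofactors C_ij = (−1)^(i+j)·(3×3 minor ij) of I−A; the adjugate is their transpose:
adj(I−A) = Cᵀ =
  [ 0.278250   0.192875   0.195750   0.222750]
  [ 0.138750   0.482625   0.235250   0.132250]
  [ 0.092000   0.182000   0.340000   0.116000]
  [ 0.017750   0.051125   0.044250   0.321250]
det(I−A) = Σ_j (I−A)_1j·C_1j = (0.95)(0.278250) + (-0.20)(0.138750) + (-0.35)(0.092000) + (-0.45)(0.017750) = 0.1964
(I − A)⁻¹ = adj(I−A) / det(I−A) ≈
  [   1.4168     0.9821     0.9967     1.1342]
  [   0.7065     2.4574     1.1978     0.6734]
  [   0.4684     0.9267     1.7312     0.5906]
  [   0.0904     0.2603     0.2253     1.6357]
First solve x = (I − A)⁻¹ d = adj(I−A)·d / det(I−A); in particular x_R = (0.017750·10 + 0.051125·115 + 0.044250·15 + 0.321250·15) / 0.1964 = 11.539375 / 0.1964 ≈ 58.7545.
Intermediate flow from I to R: z_IR = a_IR · x_R = 0.10 × 11.539375 / 0.1964 = 1.1539375 / 0.1964 ≈ 5.88.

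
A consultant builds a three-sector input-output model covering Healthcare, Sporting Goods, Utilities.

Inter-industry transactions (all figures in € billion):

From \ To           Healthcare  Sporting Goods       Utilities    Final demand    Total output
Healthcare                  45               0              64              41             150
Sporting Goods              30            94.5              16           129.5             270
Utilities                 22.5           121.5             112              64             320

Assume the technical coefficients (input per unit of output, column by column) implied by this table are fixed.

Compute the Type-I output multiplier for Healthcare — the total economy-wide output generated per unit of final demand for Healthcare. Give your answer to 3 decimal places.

m_1 = 2.990

Technical coefficients a_ij = z_ij / X_j:
  a_11 = 45/150 = 0.30, a_21 = 30/150 = 0.20, a_31 = 22.5/150 = 0.15
  a_12 = 0/270 = 0.00, a_22 = 94.5/270 = 0.35, a_32 = 121.5/270 = 0.45
  a_13 = 64/320 = 0.20, a_23 = 16/320 = 0.05, a_33 = 112/320 = 0.35
I − A =
  [   0.70     0.00    -0.20]
  [  -0.20     0.65    -0.05]
  [  -0.15    -0.45     0.65]
Cofactors of I−A, C_ij = (−1)^(i+j)·(minor ij) (rows/columns in the sector order above):
  C_11 = (0.65)(0.65) − (-0.05)(-0.45) = 0.4000
  C_12 = −[(-0.20)(0.65) − (-0.05)(-0.15)] = 0.1375
  C_13 = (-0.20)(-0.45) − (0.65)(-0.15) = 0.1875
  C_21 = −[(0.00)(0.65) − (-0.20)(-0.45)] = 0.0900
  C_22 = (0.70)(0.65) − (-0.20)(-0.15) = 0.4250
  C_23 = −[(0.70)(-0.45) − (0.00)(-0.15)] = 0.3150
  C_31 = (0.00)(-0.05) − (-0.20)(0.65) = 0.1300
  C_32 = −[(0.70)(-0.05) − (-0.20)(-0.20)] = 0.0750
  C_33 = (0.70)(0.65) − (0.00)(-0.20) = 0.4550
det(I−A) = Σ_j (I−A)_1j·C_1j = (0.70)(0.4000) + (0.00)(0.1375) + (-0.20)(0.1875) = 0.2425
adj(I−A) = Cᵀ =
  [ 0.4000   0.0900   0.1300]
  [ 0.1375   0.4250   0.0750]
  [ 0.1875   0.3150   0.4550]
(I − A)⁻¹ = adj(I−A) / det(I−A) ≈
  [   1.6495     0.3711     0.5361]
  [   0.5670     1.7526     0.3093]
  [   0.7732     1.2990     1.8763]
The output multiplier for sector j is the column-j sum of the Leontief inverse (I − A)⁻¹ = adj(I−A) / det(I−A).
Column 1 of adj(I−A): (0.4000, 0.1375, 0.1875); det(I−A) = 0.2425.
m_1 = (0.4000 + 0.1375 + 0.1875) / 0.2425 = 0.725 / 0.2425 ≈ 2.990.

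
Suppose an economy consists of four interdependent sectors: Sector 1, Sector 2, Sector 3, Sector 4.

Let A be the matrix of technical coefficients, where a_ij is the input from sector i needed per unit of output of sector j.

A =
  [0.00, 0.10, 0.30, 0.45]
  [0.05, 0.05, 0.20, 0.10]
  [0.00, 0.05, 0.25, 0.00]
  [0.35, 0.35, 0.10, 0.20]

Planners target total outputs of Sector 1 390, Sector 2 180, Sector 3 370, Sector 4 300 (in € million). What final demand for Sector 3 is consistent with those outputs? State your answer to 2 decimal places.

I − A =
  [   1.00    -0.10    -0.30    -0.45]
  [  -0.05     0.95    -0.20    -0.10]
  [   0.00    -0.05     0.75     0.00]
  [  -0.35    -0.35    -0.10     0.80]
d = (I − A) x:
  d_1 = (+1.00)·390 + (-0.10)·180 + (-0.30)·370 + (-0.45)·300 = 126.00
  d_2 = (-0.05)·390 + (+0.95)·180 + (-0.20)·370 + (-0.10)·300 = 47.50
  d_3 = (+0.00)·390 + (-0.05)·180 + (+0.75)·370 + (+0.00)·300 = 268.50
  d_4 = (-0.35)·390 + (-0.35)·180 + (-0.10)·370 + (+0.80)·300 = 3.50

d_3 = 268.50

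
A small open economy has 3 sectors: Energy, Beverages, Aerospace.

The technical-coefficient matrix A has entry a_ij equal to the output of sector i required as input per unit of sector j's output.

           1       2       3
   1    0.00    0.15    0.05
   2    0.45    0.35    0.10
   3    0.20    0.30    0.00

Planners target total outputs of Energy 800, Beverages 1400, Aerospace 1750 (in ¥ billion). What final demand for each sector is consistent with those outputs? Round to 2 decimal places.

d_1 = 502.50, d_2 = 375.00, d_3 = 1170.00

I − A =
  [   1.00    -0.15    -0.05]
  [  -0.45     0.65    -0.10]
  [  -0.20    -0.30     1.00]
d = (I − A) x:
  d_1 = (+1.00)·800 + (-0.15)·1400 + (-0.05)·1750 = 502.50
  d_2 = (-0.45)·800 + (+0.65)·1400 + (-0.10)·1750 = 375.00
  d_3 = (-0.20)·800 + (-0.30)·1400 + (+1.00)·1750 = 1170.00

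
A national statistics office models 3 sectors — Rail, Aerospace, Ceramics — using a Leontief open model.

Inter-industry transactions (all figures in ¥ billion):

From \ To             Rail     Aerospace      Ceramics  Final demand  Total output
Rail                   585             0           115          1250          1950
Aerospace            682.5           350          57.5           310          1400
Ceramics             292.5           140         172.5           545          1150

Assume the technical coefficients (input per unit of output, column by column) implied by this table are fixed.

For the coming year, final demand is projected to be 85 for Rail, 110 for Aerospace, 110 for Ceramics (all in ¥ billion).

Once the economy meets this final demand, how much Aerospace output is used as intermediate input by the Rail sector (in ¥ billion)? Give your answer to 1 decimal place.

Technical coefficients a_ij = z_ij / X_j:
  a_11 = 585/1950 = 0.30, a_21 = 682.5/1950 = 0.35, a_31 = 292.5/1950 = 0.15
  a_12 = 0/1400 = 0.00, a_22 = 350/1400 = 0.25, a_32 = 140/1400 = 0.10
  a_13 = 115/1150 = 0.10, a_23 = 57.5/1150 = 0.05, a_33 = 172.5/1150 = 0.15
I − A =
  [   0.70     0.00    -0.10]
  [  -0.35     0.75    -0.05]
  [  -0.15    -0.10     0.85]
Cofactors of I−A, C_ij = (−1)^(i+j)·(minor ij) (rows/columns in the sector order above):
  C_11 = (0.75)(0.85) − (-0.05)(-0.10) = 0.6325
  C_12 = −[(-0.35)(0.85) − (-0.05)(-0.15)] = 0.3050
  C_13 = (-0.35)(-0.10) − (0.75)(-0.15) = 0.1475
  C_21 = −[(0.00)(0.85) − (-0.10)(-0.10)] = 0.0100
  C_22 = (0.70)(0.85) − (-0.10)(-0.15) = 0.5800
  C_23 = −[(0.70)(-0.10) − (0.00)(-0.15)] = 0.0700
  C_31 = (0.00)(-0.05) − (-0.10)(0.75) = 0.0750
  C_32 = −[(0.70)(-0.05) − (-0.10)(-0.35)] = 0.0700
  C_33 = (0.70)(0.75) − (0.00)(-0.35) = 0.5250
det(I−A) = Σ_j (I−A)_1j·C_1j = (0.70)(0.6325) + (0.00)(0.3050) + (-0.10)(0.1475) = 0.4280
adj(I−A) = Cᵀ =
  [ 0.6325   0.0100   0.0750]
  [ 0.3050   0.5800   0.0700]
  [ 0.1475   0.0700   0.5250]
(I − A)⁻¹ = adj(I−A) / det(I−A) ≈
  [   1.4778     0.0234     0.1752]
  [   0.7126     1.3551     0.1636]
  [   0.3446     0.1636     1.2266]
First solve x = (I − A)⁻¹ d = adj(I−A)·d / det(I−A); in particular x_1 = (0.6325·85 + 0.0100·110 + 0.0750·110) / 0.4280 = 63.1125 / 0.4280 ≈ 147.459.
Intermediate flow from 2 to 1: z_21 = a_21 · x_1 = 0.35 × 63.1125 / 0.4280 = 22.089375 / 0.4280 ≈ 51.6.

z_21 = 51.6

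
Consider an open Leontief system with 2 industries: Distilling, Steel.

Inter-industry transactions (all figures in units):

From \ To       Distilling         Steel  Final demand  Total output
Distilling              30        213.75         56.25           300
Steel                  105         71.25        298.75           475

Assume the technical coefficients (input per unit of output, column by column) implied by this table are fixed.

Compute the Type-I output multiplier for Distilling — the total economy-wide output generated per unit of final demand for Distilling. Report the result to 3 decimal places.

m_D = 1.975

Technical coefficients a_ij = z_ij / X_j:
  a_DD = 30/300 = 0.10, a_SD = 105/300 = 0.35
  a_DS = 213.75/475 = 0.45, a_SS = 71.25/475 = 0.15
I − A =
  [   0.90    -0.45]
  [  -0.35     0.85]
det(I−A) = (0.90)(0.85) − (-0.45)(-0.35) = 0.6075
adj(I−A) = [[0.85, 0.45], [0.35, 0.90]]
(I − A)⁻¹ = adj(I−A) / det(I−A) ≈
  [   1.3992     0.7407]
  [   0.5761     1.4815]
The output multiplier for sector j is the column-j sum of the Leontief inverse (I − A)⁻¹ = adj(I−A) / det(I−A).
Column D of adj(I−A): (0.85, 0.35); det(I−A) = 0.6075.
m_D = (0.85 + 0.35) / 0.6075 = 1.20 / 0.6075 ≈ 1.975.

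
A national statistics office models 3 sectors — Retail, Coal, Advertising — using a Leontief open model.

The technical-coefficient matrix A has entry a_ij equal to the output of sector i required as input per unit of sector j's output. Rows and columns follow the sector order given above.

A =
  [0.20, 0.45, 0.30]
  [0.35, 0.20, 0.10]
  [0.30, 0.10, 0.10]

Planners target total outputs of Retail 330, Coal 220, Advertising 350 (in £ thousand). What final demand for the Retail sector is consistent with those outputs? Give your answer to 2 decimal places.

d_R = 60.00

I − A =
  [   0.80    -0.45    -0.30]
  [  -0.35     0.80    -0.10]
  [  -0.30    -0.10     0.90]
d = (I − A) x:
  d_R = (+0.80)·330 + (-0.45)·220 + (-0.30)·350 = 60.00
  d_C = (-0.35)·330 + (+0.80)·220 + (-0.10)·350 = 25.50
  d_A = (-0.30)·330 + (-0.10)·220 + (+0.90)·350 = 194.00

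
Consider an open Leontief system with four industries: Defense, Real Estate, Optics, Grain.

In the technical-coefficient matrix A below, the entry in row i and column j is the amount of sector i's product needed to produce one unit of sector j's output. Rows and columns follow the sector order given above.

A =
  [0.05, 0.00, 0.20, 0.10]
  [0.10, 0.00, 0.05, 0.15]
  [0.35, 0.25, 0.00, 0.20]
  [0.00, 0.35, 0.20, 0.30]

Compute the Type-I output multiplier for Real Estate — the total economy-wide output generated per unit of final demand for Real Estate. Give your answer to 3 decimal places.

I − A =
  [   0.95     0.00    -0.20    -0.10]
  [  -0.10     1.00    -0.05    -0.15]
  [  -0.35    -0.25     1.00    -0.20]
  [   0.00    -0.35    -0.20     0.70]
Compute the cofactors C_ij = (−1)^(i+j)·(3×3 minor ij) of I−A; the adjugate is their transpose:
adj(I−A) = Cᵀ =
  [ 0.587750   0.089000   0.151250   0.146250]
  [ 0.088750   0.571000   0.077750   0.157250]
  [ 0.251125   0.245000   0.611625   0.263125]
  [ 0.116125   0.355500   0.213625   0.863125]
det(I−A) = Σ_j (I−A)_1j·C_1j = (0.95)(0.587750) + (0.00)(0.088750) + (-0.20)(0.251125) + (-0.10)(0.116125) = 0.496525
(I − A)⁻¹ = adj(I−A) / det(I−A) ≈
  [   1.1837     0.1792     0.3046     0.2945]
  [   0.1787     1.1500     0.1566     0.3167]
  [   0.5058     0.4934     1.2318     0.5299]
  [   0.2339     0.7160     0.4302     1.7383]
The output multiplier for sector j is the column-j sum of the Leontief inverse (I − A)⁻¹ = adj(I−A) / det(I−A).
Column 2 of adj(I−A): (0.089000, 0.571000, 0.245000, 0.355500); det(I−A) = 0.496525.
m_2 = (0.089000 + 0.571000 + 0.245000 + 0.355500) / 0.496525 = 1.2605 / 0.496525 ≈ 2.539.

m_2 = 2.539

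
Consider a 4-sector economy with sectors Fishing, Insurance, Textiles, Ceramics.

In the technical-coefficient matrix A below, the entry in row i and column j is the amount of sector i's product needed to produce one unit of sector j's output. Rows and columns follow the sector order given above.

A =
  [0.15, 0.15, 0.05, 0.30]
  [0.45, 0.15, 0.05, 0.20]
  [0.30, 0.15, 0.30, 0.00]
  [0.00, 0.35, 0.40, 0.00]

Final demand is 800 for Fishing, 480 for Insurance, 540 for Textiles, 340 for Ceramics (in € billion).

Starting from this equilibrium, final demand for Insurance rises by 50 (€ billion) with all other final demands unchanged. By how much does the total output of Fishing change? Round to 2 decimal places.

I − A =
  [   0.85    -0.15    -0.05    -0.30]
  [  -0.45     0.85    -0.05    -0.20]
  [  -0.30    -0.15     0.70     0.00]
  [   0.00    -0.35    -0.40     1.00]
Compute the cofactors C_ij = (−1)^(i+j)·(3×3 minor ij) of I−A; the adjugate is their transpose:
adj(I−A) = Cᵀ =
  [ 0.52650   0.20400   0.16575   0.19875]
  [ 0.35400   0.54400   0.18700   0.21500]
  [ 0.30150   0.20400   0.54825   0.13125]
  [ 0.24450   0.27200   0.28475   0.43375]
det(I−A) = Σ_j (I−A)_1j·C_1j = (0.85)(0.52650) + (-0.15)(0.35400) + (-0.05)(0.30150) + (-0.30)(0.24450) = 0.3060
(I − A)⁻¹ = adj(I−A) / det(I−A) ≈
  [   1.7206     0.6667     0.5417     0.6495]
  [   1.1569     1.7778     0.6111     0.7026]
  [   0.9853     0.6667     1.7917     0.4289]
  [   0.7990     0.8889     0.9306     1.4175]
Δx = (I − A)⁻¹ Δd with Δd having +50 in the Insurance component and 0 elsewhere.
So Δx_1 = L_12 · (+50), where L_12 = adj(I−A)_12 / det(I−A) = 0.20400 / 0.3060.
Δx_1 = 0.20400 × (+50) / 0.3060 = 10.20 / 0.3060 ≈ 33.33.

Δx_1 = 33.33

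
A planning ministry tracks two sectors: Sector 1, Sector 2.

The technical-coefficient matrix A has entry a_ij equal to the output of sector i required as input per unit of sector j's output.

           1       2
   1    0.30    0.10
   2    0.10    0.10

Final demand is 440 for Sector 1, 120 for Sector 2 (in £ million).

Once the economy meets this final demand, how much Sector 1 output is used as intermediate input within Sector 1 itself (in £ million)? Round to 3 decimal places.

I − A =
  [   0.70    -0.10]
  [  -0.10     0.90]
det(I−A) = (0.70)(0.90) − (-0.10)(-0.10) = 0.6200
adj(I−A) = [[0.90, 0.10], [0.10, 0.70]]
(I − A)⁻¹ = adj(I−A) / det(I−A) ≈
  [   1.4516     0.1613]
  [   0.1613     1.1290]
First solve x = (I − A)⁻¹ d = adj(I−A)·d / det(I−A); in particular x_1 = (0.90·440 + 0.10·120) / 0.6200 = 408.00 / 0.6200 ≈ 658.06452.
Intermediate flow from 1 to 1: z_11 = a_11 · x_1 = 0.30 × 408.00 / 0.6200 = 122.40 / 0.6200 ≈ 197.419.

z_11 = 197.419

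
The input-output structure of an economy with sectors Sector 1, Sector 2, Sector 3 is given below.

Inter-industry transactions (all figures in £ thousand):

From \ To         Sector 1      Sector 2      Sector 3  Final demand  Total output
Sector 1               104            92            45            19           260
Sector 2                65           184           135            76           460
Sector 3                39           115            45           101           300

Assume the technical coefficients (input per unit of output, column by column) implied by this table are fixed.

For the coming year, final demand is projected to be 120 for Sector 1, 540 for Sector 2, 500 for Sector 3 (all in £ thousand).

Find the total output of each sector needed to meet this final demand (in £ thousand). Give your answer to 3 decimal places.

Technical coefficients a_ij = z_ij / X_j:
  a_11 = 104/260 = 0.40, a_21 = 65/260 = 0.25, a_31 = 39/260 = 0.15
  a_12 = 92/460 = 0.20, a_22 = 184/460 = 0.40, a_32 = 115/460 = 0.25
  a_13 = 45/300 = 0.15, a_23 = 135/300 = 0.45, a_33 = 45/300 = 0.15
I − A =
  [   0.60    -0.20    -0.15]
  [  -0.25     0.60    -0.45]
  [  -0.15    -0.25     0.85]
Cofactors of I−A, C_ij = (−1)^(i+j)·(minor ij) (rows/columns in the sector order above):
  C_11 = (0.60)(0.85) − (-0.45)(-0.25) = 0.3975
  C_12 = −[(-0.25)(0.85) − (-0.45)(-0.15)] = 0.2800
  C_13 = (-0.25)(-0.25) − (0.60)(-0.15) = 0.1525
  C_21 = −[(-0.20)(0.85) − (-0.15)(-0.25)] = 0.2075
  C_22 = (0.60)(0.85) − (-0.15)(-0.15) = 0.4875
  C_23 = −[(0.60)(-0.25) − (-0.20)(-0.15)] = 0.1800
  C_31 = (-0.20)(-0.45) − (-0.15)(0.60) = 0.1800
  C_32 = −[(0.60)(-0.45) − (-0.15)(-0.25)] = 0.3075
  C_33 = (0.60)(0.60) − (-0.20)(-0.25) = 0.3100
det(I−A) = Σ_j (I−A)_1j·C_1j = (0.60)(0.3975) + (-0.20)(0.2800) + (-0.15)(0.1525) = 0.159625
adj(I−A) = Cᵀ =
  [ 0.3975   0.2075   0.1800]
  [ 0.2800   0.4875   0.3075]
  [ 0.1525   0.1800   0.3100]
(I − A)⁻¹ = adj(I−A) / det(I−A) ≈
  [   2.4902     1.2999     1.1276]
  [   1.7541     3.0540     1.9264]
  [   0.9554     1.1276     1.9421]
x = (I − A)⁻¹ d = adj(I−A)·d / det(I−A), with det(I−A) = 0.159625:
  x_1 = (0.3975·120 + 0.2075·540 + 0.1800·500) / 0.159625 = 249.75 / 0.159625 ≈ 1564.605
  x_2 = (0.2800·120 + 0.4875·540 + 0.3075·500) / 0.159625 = 450.60 / 0.159625 ≈ 2822.866
  x_3 = (0.1525·120 + 0.1800·540 + 0.3100·500) / 0.159625 = 270.50 / 0.159625 ≈ 1694.597

x_1 = 1564.605, x_2 = 2822.866, x_3 = 1694.597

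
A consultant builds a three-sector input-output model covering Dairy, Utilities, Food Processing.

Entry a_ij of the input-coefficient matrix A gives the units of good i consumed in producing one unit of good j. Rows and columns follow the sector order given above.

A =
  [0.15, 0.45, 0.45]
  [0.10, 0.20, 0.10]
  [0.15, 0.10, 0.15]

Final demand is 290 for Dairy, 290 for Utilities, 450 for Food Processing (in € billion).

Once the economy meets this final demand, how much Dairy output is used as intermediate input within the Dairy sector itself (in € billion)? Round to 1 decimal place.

I − A =
  [   0.85    -0.45    -0.45]
  [  -0.10     0.80    -0.10]
  [  -0.15    -0.10     0.85]
Cofactors of I−A, C_ij = (−1)^(i+j)·(minor ij) (rows/columns in the sector order above):
  C_11 = (0.80)(0.85) − (-0.10)(-0.10) = 0.6700
  C_12 = −[(-0.10)(0.85) − (-0.10)(-0.15)] = 0.1000
  C_13 = (-0.10)(-0.10) − (0.80)(-0.15) = 0.1300
  C_21 = −[(-0.45)(0.85) − (-0.45)(-0.10)] = 0.4275
  C_22 = (0.85)(0.85) − (-0.45)(-0.15) = 0.6550
  C_23 = −[(0.85)(-0.10) − (-0.45)(-0.15)] = 0.1525
  C_31 = (-0.45)(-0.10) − (-0.45)(0.80) = 0.4050
  C_32 = −[(0.85)(-0.10) − (-0.45)(-0.10)] = 0.1300
  C_33 = (0.85)(0.80) − (-0.45)(-0.10) = 0.6350
det(I−A) = Σ_j (I−A)_1j·C_1j = (0.85)(0.6700) + (-0.45)(0.1000) + (-0.45)(0.1300) = 0.4660
adj(I−A) = Cᵀ =
  [ 0.6700   0.4275   0.4050]
  [ 0.1000   0.6550   0.1300]
  [ 0.1300   0.1525   0.6350]
(I − A)⁻¹ = adj(I−A) / det(I−A) ≈
  [   1.4378     0.9174     0.8691]
  [   0.2146     1.4056     0.2790]
  [   0.2790     0.3273     1.3627]
First solve x = (I − A)⁻¹ d = adj(I−A)·d / det(I−A); in particular x_1 = (0.6700·290 + 0.4275·290 + 0.4050·450) / 0.4660 = 500.525 / 0.4660 ≈ 1074.088.
Intermediate flow from 1 to 1: z_11 = a_11 · x_1 = 0.15 × 500.525 / 0.4660 = 75.07875 / 0.4660 ≈ 161.1.

z_11 = 161.1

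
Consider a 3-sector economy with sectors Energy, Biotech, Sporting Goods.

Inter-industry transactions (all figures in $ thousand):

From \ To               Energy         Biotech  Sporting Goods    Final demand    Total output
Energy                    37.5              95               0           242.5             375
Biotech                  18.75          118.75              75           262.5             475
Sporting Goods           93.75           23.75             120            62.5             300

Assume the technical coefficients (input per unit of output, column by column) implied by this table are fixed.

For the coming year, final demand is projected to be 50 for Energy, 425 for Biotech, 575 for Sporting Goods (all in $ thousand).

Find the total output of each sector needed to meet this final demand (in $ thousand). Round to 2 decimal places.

x_1 = 270.82, x_2 = 968.69, x_3 = 1151.90

Technical coefficients a_ij = z_ij / X_j:
  a_11 = 37.5/375 = 0.10, a_21 = 18.75/375 = 0.05, a_31 = 93.75/375 = 0.25
  a_12 = 95/475 = 0.20, a_22 = 118.75/475 = 0.25, a_32 = 23.75/475 = 0.05
  a_13 = 0/300 = 0.00, a_23 = 75/300 = 0.25, a_33 = 120/300 = 0.40
I − A =
  [   0.90    -0.20     0.00]
  [  -0.05     0.75    -0.25]
  [  -0.25    -0.05     0.60]
Cofactors of I−A, C_ij = (−1)^(i+j)·(minor ij) (rows/columns in the sector order above):
  C_11 = (0.75)(0.60) − (-0.25)(-0.05) = 0.4375
  C_12 = −[(-0.05)(0.60) − (-0.25)(-0.25)] = 0.0925
  C_13 = (-0.05)(-0.05) − (0.75)(-0.25) = 0.1900
  C_21 = −[(-0.20)(0.60) − (0.00)(-0.05)] = 0.1200
  C_22 = (0.90)(0.60) − (0.00)(-0.25) = 0.5400
  C_23 = −[(0.90)(-0.05) − (-0.20)(-0.25)] = 0.0950
  C_31 = (-0.20)(-0.25) − (0.00)(0.75) = 0.0500
  C_32 = −[(0.90)(-0.25) − (0.00)(-0.05)] = 0.2250
  C_33 = (0.90)(0.75) − (-0.20)(-0.05) = 0.6650
det(I−A) = Σ_j (I−A)_1j·C_1j = (0.90)(0.4375) + (-0.20)(0.0925) + (0.00)(0.1900) = 0.37525
adj(I−A) = Cᵀ =
  [ 0.4375   0.1200   0.0500]
  [ 0.0925   0.5400   0.2250]
  [ 0.1900   0.0950   0.6650]
(I − A)⁻¹ = adj(I−A) / det(I−A) ≈
  [   1.1659     0.3198     0.1332]
  [   0.2465     1.4390     0.5996]
  [   0.5063     0.2532     1.7722]
x = (I − A)⁻¹ d = adj(I−A)·d / det(I−A), with det(I−A) = 0.37525:
  x_1 = (0.4375·50 + 0.1200·425 + 0.0500·575) / 0.37525 = 101.625 / 0.37525 ≈ 270.82
  x_2 = (0.0925·50 + 0.5400·425 + 0.2250·575) / 0.37525 = 363.50 / 0.37525 ≈ 968.69
  x_3 = (0.1900·50 + 0.0950·425 + 0.6650·575) / 0.37525 = 432.25 / 0.37525 ≈ 1151.90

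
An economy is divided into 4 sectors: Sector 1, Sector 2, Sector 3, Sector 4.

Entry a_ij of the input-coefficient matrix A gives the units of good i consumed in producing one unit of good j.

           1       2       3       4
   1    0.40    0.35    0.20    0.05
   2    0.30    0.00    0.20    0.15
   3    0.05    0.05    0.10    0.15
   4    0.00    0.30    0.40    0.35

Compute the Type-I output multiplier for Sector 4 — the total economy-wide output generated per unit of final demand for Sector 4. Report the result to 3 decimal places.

m_4 = 3.717

I − A =
  [   0.60    -0.35    -0.20    -0.05]
  [  -0.30     1.00    -0.20    -0.15]
  [  -0.05    -0.05     0.90    -0.15]
  [   0.00    -0.30    -0.40     0.65]
Compute the cofactors C_ij = (−1)^(i+j)·(3×3 minor ij) of I−A; the adjugate is their transpose:
adj(I−A) = Cᵀ =
  [ 0.466000   0.213750   0.210500   0.133750]
  [ 0.167000   0.307500   0.159000   0.120500]
  [ 0.053500   0.058625   0.290250   0.084625]
  [ 0.110000   0.178000   0.252000   0.423000]
det(I−A) = Σ_j (I−A)_1j·C_1j = (0.60)(0.466000) + (-0.35)(0.167000) + (-0.20)(0.053500) + (-0.05)(0.110000) = 0.20495
(I − A)⁻¹ = adj(I−A) / det(I−A) ≈
  [   2.2737     1.0429     1.0271     0.6526]
  [   0.8148     1.5004     0.7758     0.5879]
  [   0.2610     0.2860     1.4162     0.4129]
  [   0.5367     0.8685     1.2296     2.0639]
The output multiplier for sector j is the column-j sum of the Leontief inverse (I − A)⁻¹ = adj(I−A) / det(I−A).
Column 4 of adj(I−A): (0.133750, 0.120500, 0.084625, 0.423000); det(I−A) = 0.20495.
m_4 = (0.133750 + 0.120500 + 0.084625 + 0.423000) / 0.20495 = 0.761875 / 0.20495 ≈ 3.717.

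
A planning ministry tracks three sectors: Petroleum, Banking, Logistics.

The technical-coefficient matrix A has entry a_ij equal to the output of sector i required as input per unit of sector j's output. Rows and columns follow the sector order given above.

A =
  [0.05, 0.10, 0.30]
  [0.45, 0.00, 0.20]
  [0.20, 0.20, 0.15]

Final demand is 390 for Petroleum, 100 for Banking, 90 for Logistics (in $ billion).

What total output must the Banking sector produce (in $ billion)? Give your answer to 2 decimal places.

x_B = 419.80

I − A =
  [   0.95    -0.10    -0.30]
  [  -0.45     1.00    -0.20]
  [  -0.20    -0.20     0.85]
Cofactors of I−A, C_ij = (−1)^(i+j)·(minor ij) (rows/columns in the sector order above):
  C_11 = (1.00)(0.85) − (-0.20)(-0.20) = 0.8100
  C_12 = −[(-0.45)(0.85) − (-0.20)(-0.20)] = 0.4225
  C_13 = (-0.45)(-0.20) − (1.00)(-0.20) = 0.2900
  C_21 = −[(-0.10)(0.85) − (-0.30)(-0.20)] = 0.1450
  C_22 = (0.95)(0.85) − (-0.30)(-0.20) = 0.7475
  C_23 = −[(0.95)(-0.20) − (-0.10)(-0.20)] = 0.2100
  C_31 = (-0.10)(-0.20) − (-0.30)(1.00) = 0.3200
  C_32 = −[(0.95)(-0.20) − (-0.30)(-0.45)] = 0.3250
  C_33 = (0.95)(1.00) − (-0.10)(-0.45) = 0.9050
det(I−A) = Σ_j (I−A)_1j·C_1j = (0.95)(0.8100) + (-0.10)(0.4225) + (-0.30)(0.2900) = 0.64025
adj(I−A) = Cᵀ =
  [ 0.8100   0.1450   0.3200]
  [ 0.4225   0.7475   0.3250]
  [ 0.2900   0.2100   0.9050]
(I − A)⁻¹ = adj(I−A) / det(I−A) ≈
  [   1.2651     0.2265     0.4998]
  [   0.6599     1.1675     0.5076]
  [   0.4529     0.3280     1.4135]
x = (I − A)⁻¹ d = adj(I−A)·d / det(I−A), with det(I−A) = 0.64025:
  x_P = (0.8100·390 + 0.1450·100 + 0.3200·90) / 0.64025 = 359.20 / 0.64025 ≈ 561.03
  x_B = (0.4225·390 + 0.7475·100 + 0.3250·90) / 0.64025 = 268.775 / 0.64025 ≈ 419.80
  x_L = (0.2900·390 + 0.2100·100 + 0.9050·90) / 0.64025 = 215.55 / 0.64025 ≈ 336.67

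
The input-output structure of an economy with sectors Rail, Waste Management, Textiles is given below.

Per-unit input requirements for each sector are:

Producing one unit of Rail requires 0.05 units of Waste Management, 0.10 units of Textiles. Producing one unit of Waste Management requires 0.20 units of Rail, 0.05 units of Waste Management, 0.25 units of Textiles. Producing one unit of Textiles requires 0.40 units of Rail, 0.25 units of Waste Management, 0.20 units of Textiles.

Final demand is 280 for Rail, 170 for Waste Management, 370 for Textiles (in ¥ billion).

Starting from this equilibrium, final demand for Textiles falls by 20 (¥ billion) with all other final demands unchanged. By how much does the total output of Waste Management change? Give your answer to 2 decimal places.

Δx_2 = -8.42

I − A =
  [   1.00    -0.20    -0.40]
  [  -0.05     0.95    -0.25]
  [  -0.10    -0.25     0.80]
Cofactors of I−A, C_ij = (−1)^(i+j)·(minor ij) (rows/columns in the sector order above):
  C_11 = (0.95)(0.80) − (-0.25)(-0.25) = 0.6975
  C_12 = −[(-0.05)(0.80) − (-0.25)(-0.10)] = 0.0650
  C_13 = (-0.05)(-0.25) − (0.95)(-0.10) = 0.1075
  C_21 = −[(-0.20)(0.80) − (-0.40)(-0.25)] = 0.2600
  C_22 = (1.00)(0.80) − (-0.40)(-0.10) = 0.7600
  C_23 = −[(1.00)(-0.25) − (-0.20)(-0.10)] = 0.2700
  C_31 = (-0.20)(-0.25) − (-0.40)(0.95) = 0.4300
  C_32 = −[(1.00)(-0.25) − (-0.40)(-0.05)] = 0.2700
  C_33 = (1.00)(0.95) − (-0.20)(-0.05) = 0.9400
det(I−A) = Σ_j (I−A)_1j·C_1j = (1.00)(0.6975) + (-0.20)(0.0650) + (-0.40)(0.1075) = 0.6415
adj(I−A) = Cᵀ =
  [ 0.6975   0.2600   0.4300]
  [ 0.0650   0.7600   0.2700]
  [ 0.1075   0.2700   0.9400]
(I − A)⁻¹ = adj(I−A) / det(I−A) ≈
  [   1.0873     0.4053     0.6703]
  [   0.1013     1.1847     0.4209]
  [   0.1676     0.4209     1.4653]
Δx = (I − A)⁻¹ Δd with Δd having -20 in the Textiles component and 0 elsewhere.
So Δx_2 = L_23 · (-20), where L_23 = adj(I−A)_23 / det(I−A) = 0.2700 / 0.6415.
Δx_2 = 0.2700 × (-20) / 0.6415 = -5.40 / 0.6415 ≈ -8.42.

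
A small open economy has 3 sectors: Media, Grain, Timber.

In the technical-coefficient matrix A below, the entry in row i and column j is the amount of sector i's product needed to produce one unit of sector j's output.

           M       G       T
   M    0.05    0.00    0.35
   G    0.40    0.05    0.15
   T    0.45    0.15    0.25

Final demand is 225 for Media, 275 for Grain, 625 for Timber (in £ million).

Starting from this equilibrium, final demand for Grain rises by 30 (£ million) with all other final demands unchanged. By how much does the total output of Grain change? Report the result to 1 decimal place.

Δx_G = 34.3

I − A =
  [   0.95     0.00    -0.35]
  [  -0.40     0.95    -0.15]
  [  -0.45    -0.15     0.75]
Cofactors of I−A, C_ij = (−1)^(i+j)·(minor ij) (rows/columns in the sector order above):
  C_11 = (0.95)(0.75) − (-0.15)(-0.15) = 0.6900
  C_12 = −[(-0.40)(0.75) − (-0.15)(-0.45)] = 0.3675
  C_13 = (-0.40)(-0.15) − (0.95)(-0.45) = 0.4875
  C_21 = −[(0.00)(0.75) − (-0.35)(-0.15)] = 0.0525
  C_22 = (0.95)(0.75) − (-0.35)(-0.45) = 0.5550
  C_23 = −[(0.95)(-0.15) − (0.00)(-0.45)] = 0.1425
  C_31 = (0.00)(-0.15) − (-0.35)(0.95) = 0.3325
  C_32 = −[(0.95)(-0.15) − (-0.35)(-0.40)] = 0.2825
  C_33 = (0.95)(0.95) − (0.00)(-0.40) = 0.9025
det(I−A) = Σ_j (I−A)_1j·C_1j = (0.95)(0.6900) + (0.00)(0.3675) + (-0.35)(0.4875) = 0.484875
adj(I−A) = Cᵀ =
  [ 0.6900   0.0525   0.3325]
  [ 0.3675   0.5550   0.2825]
  [ 0.4875   0.1425   0.9025]
(I − A)⁻¹ = adj(I−A) / det(I−A) ≈
  [   1.4230     0.1083     0.6857]
  [   0.7579     1.1446     0.5826]
  [   1.0054     0.2939     1.8613]
Δx = (I − A)⁻¹ Δd with Δd having +30 in the Grain component and 0 elsewhere.
So Δx_G = L_GG · (+30), where L_GG = adj(I−A)_GG / det(I−A) = 0.5550 / 0.484875.
Δx_G = 0.5550 × (+30) / 0.484875 = 16.65 / 0.484875 ≈ 34.3.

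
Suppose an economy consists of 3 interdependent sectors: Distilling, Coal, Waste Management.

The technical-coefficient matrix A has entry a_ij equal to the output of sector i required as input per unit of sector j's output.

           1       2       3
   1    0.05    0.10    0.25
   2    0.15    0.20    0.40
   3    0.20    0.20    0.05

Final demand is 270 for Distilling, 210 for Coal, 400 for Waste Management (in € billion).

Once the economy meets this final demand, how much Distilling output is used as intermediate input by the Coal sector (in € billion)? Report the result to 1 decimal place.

I − A =
  [   0.95    -0.10    -0.25]
  [  -0.15     0.80    -0.40]
  [  -0.20    -0.20     0.95]
Cofactors of I−A, C_ij = (−1)^(i+j)·(minor ij) (rows/columns in the sector order above):
  C_11 = (0.80)(0.95) − (-0.40)(-0.20) = 0.6800
  C_12 = −[(-0.15)(0.95) − (-0.40)(-0.20)] = 0.2225
  C_13 = (-0.15)(-0.20) − (0.80)(-0.20) = 0.1900
  C_21 = −[(-0.10)(0.95) − (-0.25)(-0.20)] = 0.1450
  C_22 = (0.95)(0.95) − (-0.25)(-0.20) = 0.8525
  C_23 = −[(0.95)(-0.20) − (-0.10)(-0.20)] = 0.2100
  C_31 = (-0.10)(-0.40) − (-0.25)(0.80) = 0.2400
  C_32 = −[(0.95)(-0.40) − (-0.25)(-0.15)] = 0.4175
  C_33 = (0.95)(0.80) − (-0.10)(-0.15) = 0.7450
det(I−A) = Σ_j (I−A)_1j·C_1j = (0.95)(0.6800) + (-0.10)(0.2225) + (-0.25)(0.1900) = 0.57625
adj(I−A) = Cᵀ =
  [ 0.6800   0.1450   0.2400]
  [ 0.2225   0.8525   0.4175]
  [ 0.1900   0.2100   0.7450]
(I − A)⁻¹ = adj(I−A) / det(I−A) ≈
  [   1.1800     0.2516     0.4165]
  [   0.3861     1.4794     0.7245]
  [   0.3297     0.3644     1.2928]
First solve x = (I − A)⁻¹ d = adj(I−A)·d / det(I−A); in particular x_2 = (0.2225·270 + 0.8525·210 + 0.4175·400) / 0.57625 = 406.10 / 0.57625 ≈ 704.729.
Intermediate flow from 1 to 2: z_12 = a_12 · x_2 = 0.10 × 406.10 / 0.57625 = 40.61 / 0.57625 ≈ 70.5.

z_12 = 70.5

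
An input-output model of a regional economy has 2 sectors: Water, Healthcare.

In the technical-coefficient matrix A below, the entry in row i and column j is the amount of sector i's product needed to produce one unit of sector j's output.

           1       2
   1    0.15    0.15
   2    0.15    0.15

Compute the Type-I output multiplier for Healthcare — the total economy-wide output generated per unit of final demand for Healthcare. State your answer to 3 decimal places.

I − A =
  [   0.85    -0.15]
  [  -0.15     0.85]
det(I−A) = (0.85)(0.85) − (-0.15)(-0.15) = 0.7000
adj(I−A) = [[0.85, 0.15], [0.15, 0.85]]
(I − A)⁻¹ = adj(I−A) / det(I−A) ≈
  [   1.2143     0.2143]
  [   0.2143     1.2143]
The output multiplier for sector j is the column-j sum of the Leontief inverse (I − A)⁻¹ = adj(I−A) / det(I−A).
Column 2 of adj(I−A): (0.15, 0.85); det(I−A) = 0.7000.
m_2 = (0.15 + 0.85) / 0.7000 = 1.00 / 0.7000 ≈ 1.429.

m_2 = 1.429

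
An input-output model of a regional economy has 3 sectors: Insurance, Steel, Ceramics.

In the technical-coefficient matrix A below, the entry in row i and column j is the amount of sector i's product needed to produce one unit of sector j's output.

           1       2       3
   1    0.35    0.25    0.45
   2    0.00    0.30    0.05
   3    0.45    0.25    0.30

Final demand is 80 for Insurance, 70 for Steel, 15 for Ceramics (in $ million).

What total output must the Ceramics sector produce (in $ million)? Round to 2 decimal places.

I − A =
  [   0.65    -0.25    -0.45]
  [   0.00     0.70    -0.05]
  [  -0.45    -0.25     0.70]
Cofactors of I−A, C_ij = (−1)^(i+j)·(minor ij) (rows/columns in the sector order above):
  C_11 = (0.70)(0.70) − (-0.05)(-0.25) = 0.4775
  C_12 = −[(0.00)(0.70) − (-0.05)(-0.45)] = 0.0225
  C_13 = (0.00)(-0.25) − (0.70)(-0.45) = 0.3150
  C_21 = −[(-0.25)(0.70) − (-0.45)(-0.25)] = 0.2875
  C_22 = (0.65)(0.70) − (-0.45)(-0.45) = 0.2525
  C_23 = −[(0.65)(-0.25) − (-0.25)(-0.45)] = 0.2750
  C_31 = (-0.25)(-0.05) − (-0.45)(0.70) = 0.3275
  C_32 = −[(0.65)(-0.05) − (-0.45)(0.00)] = 0.0325
  C_33 = (0.65)(0.70) − (-0.25)(0.00) = 0.4550
det(I−A) = Σ_j (I−A)_1j·C_1j = (0.65)(0.4775) + (-0.25)(0.0225) + (-0.45)(0.3150) = 0.1630
adj(I−A) = Cᵀ =
  [ 0.4775   0.2875   0.3275]
  [ 0.0225   0.2525   0.0325]
  [ 0.3150   0.2750   0.4550]
(I − A)⁻¹ = adj(I−A) / det(I−A) ≈
  [   2.9294     1.7638     2.0092]
  [   0.1380     1.5491     0.1994]
  [   1.9325     1.6871     2.7914]
x = (I − A)⁻¹ d = adj(I−A)·d / det(I−A), with det(I−A) = 0.1630:
  x_1 = (0.4775·80 + 0.2875·70 + 0.3275·15) / 0.1630 = 63.2375 / 0.1630 ≈ 387.96
  x_2 = (0.0225·80 + 0.2525·70 + 0.0325·15) / 0.1630 = 19.9625 / 0.1630 ≈ 122.47
  x_3 = (0.3150·80 + 0.2750·70 + 0.4550·15) / 0.1630 = 51.275 / 0.1630 ≈ 314.57

x_3 = 314.57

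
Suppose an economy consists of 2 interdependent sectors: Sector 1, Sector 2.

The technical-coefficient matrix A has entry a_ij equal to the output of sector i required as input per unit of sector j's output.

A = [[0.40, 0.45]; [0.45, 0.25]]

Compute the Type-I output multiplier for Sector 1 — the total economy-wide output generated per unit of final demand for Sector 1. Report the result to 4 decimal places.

m_1 = 4.8485

I − A =
  [   0.60    -0.45]
  [  -0.45     0.75]
det(I−A) = (0.60)(0.75) − (-0.45)(-0.45) = 0.2475
adj(I−A) = [[0.75, 0.45], [0.45, 0.60]]
(I − A)⁻¹ = adj(I−A) / det(I−A) ≈
  [   3.03030     1.81818]
  [   1.81818     2.42424]
The output multiplier for sector j is the column-j sum of the Leontief inverse (I − A)⁻¹ = adj(I−A) / det(I−A).
Column 1 of adj(I−A): (0.75, 0.45); det(I−A) = 0.2475.
m_1 = (0.75 + 0.45) / 0.2475 = 1.20 / 0.2475 ≈ 4.8485.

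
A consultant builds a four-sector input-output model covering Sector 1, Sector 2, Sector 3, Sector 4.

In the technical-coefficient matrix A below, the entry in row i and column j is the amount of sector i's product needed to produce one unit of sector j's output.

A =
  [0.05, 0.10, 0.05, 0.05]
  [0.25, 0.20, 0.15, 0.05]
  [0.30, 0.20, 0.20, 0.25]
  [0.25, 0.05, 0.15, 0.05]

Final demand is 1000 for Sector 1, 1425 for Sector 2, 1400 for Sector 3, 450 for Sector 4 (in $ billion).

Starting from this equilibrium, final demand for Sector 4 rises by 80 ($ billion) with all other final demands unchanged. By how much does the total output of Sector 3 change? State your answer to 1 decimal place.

I − A =
  [   0.95    -0.10    -0.05    -0.05]
  [  -0.25     0.80    -0.15    -0.05]
  [  -0.30    -0.20     0.80    -0.25]
  [  -0.25    -0.05    -0.15     0.95]
Compute the cofactors C_ij = (−1)^(i+j)·(3×3 minor ij) of I−A; the adjugate is their transpose:
adj(I−A) = Cᵀ =
  [ 0.544125   0.085875   0.059250   0.048750]
  [ 0.245000   0.656750   0.155000   0.088250]
  [ 0.330375   0.225375   0.684000   0.209250]
  [ 0.208250   0.092750   0.131750   0.540500]
det(I−A) = Σ_j (I−A)_1j·C_1j = (0.95)(0.544125) + (-0.10)(0.245000) + (-0.05)(0.330375) + (-0.05)(0.208250) = 0.4654875
(I − A)⁻¹ = adj(I−A) / det(I−A) ≈
  [   1.1689     0.1845     0.1273     0.1047]
  [   0.5263     1.4109     0.3330     0.1896]
  [   0.7097     0.4842     1.4694     0.4495]
  [   0.4474     0.1993     0.2830     1.1611]
Δx = (I − A)⁻¹ Δd with Δd having +80 in the Sector 4 component and 0 elsewhere.
So Δx_3 = L_34 · (+80), where L_34 = adj(I−A)_34 / det(I−A) = 0.209250 / 0.4654875.
Δx_3 = 0.209250 × (+80) / 0.4654875 = 16.74 / 0.4654875 ≈ 36.0.

Δx_3 = 36.0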